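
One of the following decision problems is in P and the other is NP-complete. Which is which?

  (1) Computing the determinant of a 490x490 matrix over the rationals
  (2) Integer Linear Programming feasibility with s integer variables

(1) is P: Gaussian elimination runs in O(n^3).
(2) is NP-complete: ILP feasibility is NP-complete (LP relaxation is in P).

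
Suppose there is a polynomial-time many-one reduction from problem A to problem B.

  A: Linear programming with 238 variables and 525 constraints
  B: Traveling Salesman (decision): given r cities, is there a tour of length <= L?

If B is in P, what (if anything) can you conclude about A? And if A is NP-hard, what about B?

A poly-time reduction A <=_p B means any A-instance can be transformed to a B-instance in poly time.
If B is in P: compose the reduction with B's poly-time algorithm to solve A in poly time, so A is in P.
If A is NP-hard: every NP problem reduces to A, which reduces to B; composing reductions, every NP problem reduces to B, so B is NP-hard.
(Here in fact A is P and B is NP-complete.)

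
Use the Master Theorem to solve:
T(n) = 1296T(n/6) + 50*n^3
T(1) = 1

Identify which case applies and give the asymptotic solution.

a=1296, b=6, f(n)=50*n^3.
log_6(1296) = 4 > 3.
Since f(n) = O(n^3) is polynomially smaller than n^4, Case 1 applies.
T(n) = Theta(n^4).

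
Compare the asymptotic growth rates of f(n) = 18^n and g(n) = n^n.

g(n) = n^n grows faster: n^n / 18^n = (n/18)^n -> infinity once n > 18.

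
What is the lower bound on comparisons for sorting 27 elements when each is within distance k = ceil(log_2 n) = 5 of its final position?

Partition the 27 positions into floor(n/k) blocks of k = 5 consecutive positions; any permutation within a block keeps every element within k of its final position, so there are at least (k!)^(n/k) distinguishable inputs. Lower bound: log_2((k!)^(n/k)) = (n/k) * log_2(k!) = Theta(n log k); with k = ceil(log_2 n), this is Omega(n log log n).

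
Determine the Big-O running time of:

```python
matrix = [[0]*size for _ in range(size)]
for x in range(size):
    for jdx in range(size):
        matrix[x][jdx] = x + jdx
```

Time complexity: O(n^2).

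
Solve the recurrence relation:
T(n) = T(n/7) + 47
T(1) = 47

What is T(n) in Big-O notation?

Each step divides n by 7 and adds 47. After log_7(n) steps, T(n) = O(log n).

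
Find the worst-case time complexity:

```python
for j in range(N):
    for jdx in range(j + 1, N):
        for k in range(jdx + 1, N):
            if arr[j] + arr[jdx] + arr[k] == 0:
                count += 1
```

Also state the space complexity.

Time complexity: O(n^3).
Space complexity: O(1).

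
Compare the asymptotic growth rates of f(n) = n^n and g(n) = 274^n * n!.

g(n) = 274^n * n! grows faster: by Stirling n! ~ sqrt(2 pi n)(n/e)^n, so 274^n n! / n^n ~ (274/e)^n sqrt(2 pi n) -> infinity since 274/e > 1.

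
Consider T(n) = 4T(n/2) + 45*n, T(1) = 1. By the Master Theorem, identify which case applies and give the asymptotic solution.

a=4, b=2, f(n)=45*n.
log_2(4) = 2 > 1.
Since f(n) = O(n^1) is polynomially smaller than n^2, Case 1 applies.
T(n) = Theta(n^2).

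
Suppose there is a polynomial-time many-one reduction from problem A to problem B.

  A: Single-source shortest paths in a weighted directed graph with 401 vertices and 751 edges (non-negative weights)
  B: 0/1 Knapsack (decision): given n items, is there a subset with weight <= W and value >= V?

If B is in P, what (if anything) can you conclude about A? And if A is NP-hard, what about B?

A poly-time reduction A <=_p B means any A-instance can be transformed to a B-instance in poly time.
If B is in P: compose the reduction with B's poly-time algorithm to solve A in poly time, so A is in P.
If A is NP-hard: every NP problem reduces to A, which reduces to B; composing reductions, every NP problem reduces to B, so B is NP-hard.
(Here in fact A is P and B is NP-complete.)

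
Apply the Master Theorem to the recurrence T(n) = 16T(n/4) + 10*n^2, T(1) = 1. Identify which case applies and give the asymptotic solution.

a=16, b=4, f(n)=10*n^2.
log_4(16) = 2, so n^(log_b(a)) = n^2.
f(n) = Theta(n^2), so Case 2 applies.
T(n) = Theta(n^2 log n).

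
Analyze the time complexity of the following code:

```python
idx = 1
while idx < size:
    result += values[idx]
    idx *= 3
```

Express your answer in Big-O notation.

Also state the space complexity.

Time complexity: O(log n).
Space complexity: O(1).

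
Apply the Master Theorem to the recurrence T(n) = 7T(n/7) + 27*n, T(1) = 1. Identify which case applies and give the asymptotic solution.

a=7, b=7, f(n)=27*n.
log_7(7) = 1, so n^(log_b(a)) = n.
f(n) = Theta(n), so Case 2 applies.
T(n) = Theta(n log n).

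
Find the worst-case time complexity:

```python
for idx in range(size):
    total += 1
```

Time complexity: O(n).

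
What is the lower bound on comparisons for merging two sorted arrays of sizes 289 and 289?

Adversary argument: with sizes 289 and 289 (differing by at most 1), interleave the two arrays so that every consecutive pair in the output comes from different inputs. Then each of the 577 adjacent output pairs must be directly compared, or the algorithm cannot determine their relative order. So 577 comparisons are necessary; standard merge achieves this.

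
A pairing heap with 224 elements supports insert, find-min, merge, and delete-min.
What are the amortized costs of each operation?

Pairing heaps are self-adjusting heap-ordered trees. Insert and merge link two roots: O(1). Find-min reads the root: O(1). Delete-min removes the root, then pairs children in two passes; amortized cost is O(log 224) = O(log n).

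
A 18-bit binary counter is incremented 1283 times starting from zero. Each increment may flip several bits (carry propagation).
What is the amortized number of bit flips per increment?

Bit i flips on every 2^i-th increment, so over 1283 increments bit i flips floor(1283/2^i) times. Summing over i: total flips < 2 * 1283. Amortized: < 2 = O(1) per increment.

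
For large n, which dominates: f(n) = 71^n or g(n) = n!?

g(n) = n! grows faster: n!/71^n -> infinity by Stirling.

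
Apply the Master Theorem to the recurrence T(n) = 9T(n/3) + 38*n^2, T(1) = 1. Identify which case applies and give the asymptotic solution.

a=9, b=3, f(n)=38*n^2.
log_3(9) = 2, so n^(log_b(a)) = n^2.
f(n) = Theta(n^2), so Case 2 applies.
T(n) = Theta(n^2 log n).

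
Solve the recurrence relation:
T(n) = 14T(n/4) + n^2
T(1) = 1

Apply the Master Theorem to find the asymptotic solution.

a=14, b=4, f(n)=n^2. log_4(14) = 1.904 < 2. Case 3: T(n) = O(n^2).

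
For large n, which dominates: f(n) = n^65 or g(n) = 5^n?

g(n) = 5^n grows faster: any exponential with base > 1 dominates every polynomial.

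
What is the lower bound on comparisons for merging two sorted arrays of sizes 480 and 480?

Adversary argument: with sizes 480 and 480 (differing by at most 1), interleave the two arrays so that every consecutive pair in the output comes from different inputs. Then each of the 959 adjacent output pairs must be directly compared, or the algorithm cannot determine their relative order. So 959 comparisons are necessary; standard merge achieves this.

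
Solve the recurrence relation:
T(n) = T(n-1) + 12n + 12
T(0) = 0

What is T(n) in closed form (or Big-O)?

Dominant term in sum is 12*sum(i, i=1..n) = 12*n*(n+1)/2 = O(n^2).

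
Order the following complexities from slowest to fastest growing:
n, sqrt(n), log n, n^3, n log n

Ordered by growth rate: log n < sqrt(n) < n < n log n < n^3.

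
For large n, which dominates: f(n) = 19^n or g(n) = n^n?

g(n) = n^n grows faster: n^n / 19^n = (n/19)^n -> infinity once n > 19.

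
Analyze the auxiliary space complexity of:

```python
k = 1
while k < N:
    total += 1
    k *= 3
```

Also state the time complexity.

Space complexity: O(1).
Only a constant amount of auxiliary storage is used; nothing grows with n.
Time complexity: O(log n).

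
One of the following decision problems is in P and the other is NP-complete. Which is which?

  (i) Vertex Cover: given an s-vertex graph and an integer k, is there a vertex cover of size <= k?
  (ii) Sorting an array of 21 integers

(i) is NP-complete: one of Karp's 21 NP-complete problems (with k part of the input; for any fixed constant k it is in P).
(ii) is P: merge sort runs in O(n log n).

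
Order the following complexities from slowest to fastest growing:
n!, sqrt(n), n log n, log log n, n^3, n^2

Ordered by growth rate: log log n < sqrt(n) < n log n < n^2 < n^3 < n!.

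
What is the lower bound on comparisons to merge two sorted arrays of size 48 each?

To merge two sorted arrays of size 48, we need at least 95 comparisons in the worst case. An adversary can force every element to be compared.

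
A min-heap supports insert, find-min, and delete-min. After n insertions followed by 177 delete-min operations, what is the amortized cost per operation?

Insert takes O(log n) worst case. Delete-min takes O(log n). Over a sequence of n inserts and 177 delete-mins, total cost is O((n + 177) log n). Amortized per operation: O(log n).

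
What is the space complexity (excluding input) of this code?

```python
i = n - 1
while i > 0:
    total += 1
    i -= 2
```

Space complexity: O(1).
Only a constant amount of auxiliary storage is used; nothing grows with n.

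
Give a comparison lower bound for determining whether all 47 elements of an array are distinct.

In the algebraic decision-tree model, the YES region for element distinctness on 47 elements has 47! connected components (one per ordering). Ben-Or's theorem then gives a lower bound of Omega(log(n!)) = Omega(n log n).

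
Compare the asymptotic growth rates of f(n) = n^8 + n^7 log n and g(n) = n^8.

f(n) = n^8 + n^7 log n and g(n) = n^8 are Theta of each other: the lower-order n^7 log n term is o(n^8); both are Theta(n^8).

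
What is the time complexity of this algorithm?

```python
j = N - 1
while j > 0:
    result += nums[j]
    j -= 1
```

Time complexity: O(n).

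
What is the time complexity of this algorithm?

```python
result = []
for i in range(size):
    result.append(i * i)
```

Time complexity: O(n).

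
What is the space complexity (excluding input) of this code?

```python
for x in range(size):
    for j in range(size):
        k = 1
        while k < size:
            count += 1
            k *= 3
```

Space complexity: O(1).
Only a constant amount of auxiliary storage is used; nothing grows with n.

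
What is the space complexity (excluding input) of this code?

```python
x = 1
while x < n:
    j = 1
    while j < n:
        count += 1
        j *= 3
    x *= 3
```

Space complexity: O(1).
Only a constant amount of auxiliary storage is used; nothing grows with n.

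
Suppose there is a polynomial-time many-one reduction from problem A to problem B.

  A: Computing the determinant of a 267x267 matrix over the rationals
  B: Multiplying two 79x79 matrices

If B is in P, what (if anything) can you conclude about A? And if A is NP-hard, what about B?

A poly-time reduction A <=_p B means any A-instance can be transformed to a B-instance in poly time.
If B is in P: compose the reduction with B's poly-time algorithm to solve A in poly time, so A is in P.
If A is NP-hard: every NP problem reduces to A, which reduces to B; composing reductions, every NP problem reduces to B, so B is NP-hard.
(Here in fact A is P and B is P.)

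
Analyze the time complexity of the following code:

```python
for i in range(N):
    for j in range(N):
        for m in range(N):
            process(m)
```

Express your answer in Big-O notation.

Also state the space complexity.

Time complexity: O(n^3).
Space complexity: O(1).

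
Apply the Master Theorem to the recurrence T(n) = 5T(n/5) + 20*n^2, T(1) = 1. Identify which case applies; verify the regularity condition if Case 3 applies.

a=5, b=5, f(n)=20*n^2.
log_5(5) = 1 < 2.
f(n) = Omega(n^(1+epsilon)) for some epsilon > 0, so Case 3 is the candidate.
Regularity: a*f(n/b) = 5*20*(n/5)^2 = (5/25)*20*n^2 <= c*f(n) with c = 5/25 < 1. Satisfied.
Case 3: T(n) = Theta(n^2).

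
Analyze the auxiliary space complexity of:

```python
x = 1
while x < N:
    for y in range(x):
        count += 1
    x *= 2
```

Space complexity: O(1).
Only a constant amount of auxiliary storage is used; nothing grows with n.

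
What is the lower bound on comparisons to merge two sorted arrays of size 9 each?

To merge two sorted arrays of size 9, we need at least 17 comparisons in the worst case. An adversary can force every element to be compared.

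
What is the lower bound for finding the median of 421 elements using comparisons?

To find the median of 421 elements, every element must be compared at least once, so the lower bound is Omega(n). The BFPRT algorithm achieves O(n), making this tight.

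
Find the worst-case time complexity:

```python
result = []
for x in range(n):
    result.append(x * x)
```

Time complexity: O(n).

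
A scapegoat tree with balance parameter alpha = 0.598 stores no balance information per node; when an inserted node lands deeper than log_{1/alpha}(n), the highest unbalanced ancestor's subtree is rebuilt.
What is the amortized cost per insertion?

Search/insert path is O(log n). A rebuild of a subtree of size s costs O(s), but with alpha = 0.598 at least Omega(s) insertions must have occurred in that subtree since its last rebuild. Charging O(1) of the rebuild to each such insertion gives O(log n) amortized.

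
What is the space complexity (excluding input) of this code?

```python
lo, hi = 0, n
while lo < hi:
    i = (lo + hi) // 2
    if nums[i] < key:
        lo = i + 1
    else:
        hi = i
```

Space complexity: O(1).
Only a constant amount of auxiliary storage is used; nothing grows with n.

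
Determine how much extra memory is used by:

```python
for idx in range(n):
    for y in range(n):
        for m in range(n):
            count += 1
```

Space complexity: O(1).
Only a constant amount of auxiliary storage is used; nothing grows with n.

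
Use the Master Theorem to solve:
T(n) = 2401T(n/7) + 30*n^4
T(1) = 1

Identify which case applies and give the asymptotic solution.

a=2401, b=7, f(n)=30*n^4.
log_7(2401) = 4, so n^(log_b(a)) = n^4.
f(n) = Theta(n^4), so Case 2 applies.
T(n) = Theta(n^4 log n).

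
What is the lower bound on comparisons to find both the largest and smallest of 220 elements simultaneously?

Pair elements first (floor(220/2) comparisons), then find max among winners and min among losers. Total: ceil(3*220/2) - 2 = 328 comparisons.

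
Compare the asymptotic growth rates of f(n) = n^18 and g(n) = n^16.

f(n) = n^18 grows faster: n^18/n^16 = n^2 -> infinity.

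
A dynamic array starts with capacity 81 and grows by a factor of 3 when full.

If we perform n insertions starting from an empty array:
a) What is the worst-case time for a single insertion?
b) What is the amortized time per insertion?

(a) Worst-case single insertion: O(n) -- when the array is full at capacity c, the resize copies all c elements, and c can be Theta(n).
(b) Resizes happen at sizes 81, 243, 729, ... Total copy cost for n insertions: 81 + 243 + ... = O(n) (geometric series with ratio 1/3). Amortized cost per insertion: O(n)/n = O(1).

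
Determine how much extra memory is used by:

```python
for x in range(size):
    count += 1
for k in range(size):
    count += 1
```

Space complexity: O(1).
Only a constant amount of auxiliary storage is used; nothing grows with n.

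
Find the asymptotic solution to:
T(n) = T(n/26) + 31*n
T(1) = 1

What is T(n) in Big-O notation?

Geometric series: 31*n*(1 + 1/26 + 1/26^2 + ...) = O(n). T(n) = O(n).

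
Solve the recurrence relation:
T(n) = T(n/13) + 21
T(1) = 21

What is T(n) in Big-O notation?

Each step divides n by 13 and adds 21. After log_13(n) steps, T(n) = O(log n).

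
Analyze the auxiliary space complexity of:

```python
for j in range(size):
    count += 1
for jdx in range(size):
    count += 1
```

Space complexity: O(1).
Only a constant amount of auxiliary storage is used; nothing grows with n.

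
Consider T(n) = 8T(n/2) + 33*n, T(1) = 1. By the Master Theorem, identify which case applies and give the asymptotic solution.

a=8, b=2, f(n)=33*n.
log_2(8) = 3 > 1.
Since f(n) = O(n^1) is polynomially smaller than n^3, Case 1 applies.
T(n) = Theta(n^3).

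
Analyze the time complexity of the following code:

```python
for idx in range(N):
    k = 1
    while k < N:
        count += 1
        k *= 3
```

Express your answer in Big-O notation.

Time complexity: O(n log n).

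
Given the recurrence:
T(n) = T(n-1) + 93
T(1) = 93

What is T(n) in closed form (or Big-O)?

Unrolling: T(n) = T(n-1) + 93 = T(n-2) + 2*93 = ... = T(1) + (n-1)*93 = 93 + (n-1)*93 = 93n.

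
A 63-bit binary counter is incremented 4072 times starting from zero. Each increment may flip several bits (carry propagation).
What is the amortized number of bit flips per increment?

Bit i flips on every 2^i-th increment, so over 4072 increments bit i flips floor(4072/2^i) times. Summing over i: total flips < 2 * 4072. Amortized: < 2 = O(1) per increment.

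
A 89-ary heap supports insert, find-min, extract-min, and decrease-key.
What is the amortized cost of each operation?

The 89-ary heap has height O(log_89 n). Insert sifts up: O(log_89 n). Find-min reads the root: O(1). Extract-min sifts down comparing 89 children per level: O(89 * log_89 n). Decrease-key sifts up: O(log_89 n).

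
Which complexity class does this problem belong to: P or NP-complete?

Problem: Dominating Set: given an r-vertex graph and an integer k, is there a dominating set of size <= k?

This problem is NP-complete: reduces from Set Cover (with k part of the input).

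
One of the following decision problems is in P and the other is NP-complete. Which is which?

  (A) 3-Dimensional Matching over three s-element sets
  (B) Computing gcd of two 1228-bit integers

(A) is NP-complete: one of Karp's 21 NP-complete problems.
(B) is P: the Euclidean algorithm runs in polynomial time in the bit-length.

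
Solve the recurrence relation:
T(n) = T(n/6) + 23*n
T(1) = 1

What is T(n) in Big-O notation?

Geometric series: 23*n*(1 + 1/6 + 1/6^2 + ...) = O(n). T(n) = O(n).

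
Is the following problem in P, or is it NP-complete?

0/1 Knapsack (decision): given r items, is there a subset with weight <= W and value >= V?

This problem is NP-complete: reduces from Subset Sum.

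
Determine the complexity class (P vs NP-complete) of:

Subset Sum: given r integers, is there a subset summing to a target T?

This problem is NP-complete: one of Karp's 21 NP-complete problems.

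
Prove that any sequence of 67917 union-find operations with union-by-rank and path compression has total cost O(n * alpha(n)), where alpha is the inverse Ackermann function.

Using Tarjan's analysis with rank-based potential function. Union-by-rank keeps tree height O(log n). Path compression flattens paths during find. For n = 67917 operations, total cost is O(n * alpha(n)), effectively O(n) since alpha grows incredibly slowly.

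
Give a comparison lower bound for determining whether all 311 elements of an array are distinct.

In the algebraic decision-tree model, the YES region for element distinctness on 311 elements has 311! connected components (one per ordering). Ben-Or's theorem then gives a lower bound of Omega(log(n!)) = Omega(n log n).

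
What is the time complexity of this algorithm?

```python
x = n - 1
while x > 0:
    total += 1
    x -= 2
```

Time complexity: O(n).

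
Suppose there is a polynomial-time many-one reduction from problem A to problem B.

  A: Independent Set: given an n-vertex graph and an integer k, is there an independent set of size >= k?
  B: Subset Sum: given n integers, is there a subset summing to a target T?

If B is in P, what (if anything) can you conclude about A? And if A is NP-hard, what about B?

A poly-time reduction A <=_p B means any A-instance can be transformed to a B-instance in poly time.
If B is in P: compose the reduction with B's poly-time algorithm to solve A in poly time, so A is in P.
If A is NP-hard: every NP problem reduces to A, which reduces to B; composing reductions, every NP problem reduces to B, so B is NP-hard.
(Here in fact A is NP-complete and B is NP-complete.)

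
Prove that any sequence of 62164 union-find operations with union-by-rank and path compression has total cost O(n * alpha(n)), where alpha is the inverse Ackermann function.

Using Tarjan's analysis with rank-based potential function. Union-by-rank keeps tree height O(log n). Path compression flattens paths during find. For n = 62164 operations, total cost is O(n * alpha(n)), effectively O(n) since alpha grows incredibly slowly.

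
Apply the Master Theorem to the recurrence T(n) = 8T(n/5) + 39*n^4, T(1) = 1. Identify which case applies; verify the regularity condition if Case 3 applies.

a=8, b=5, f(n)=39*n^4.
log_5(8) = 1.292 < 4.
f(n) = Omega(n^(1.292+epsilon)) for some epsilon > 0, so Case 3 is the candidate.
Regularity: a*f(n/b) = 8*39*(n/5)^4 = (8/625)*39*n^4 <= c*f(n) with c = 8/625 < 1. Satisfied.
Case 3: T(n) = Theta(n^4).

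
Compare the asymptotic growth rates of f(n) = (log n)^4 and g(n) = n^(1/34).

g(n) = n^(1/34) grows faster: any positive power of n dominates any polylog.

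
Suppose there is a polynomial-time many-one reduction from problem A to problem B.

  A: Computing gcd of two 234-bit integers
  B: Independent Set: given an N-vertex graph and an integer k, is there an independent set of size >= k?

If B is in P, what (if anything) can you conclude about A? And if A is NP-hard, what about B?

A poly-time reduction A <=_p B means any A-instance can be transformed to a B-instance in poly time.
If B is in P: compose the reduction with B's poly-time algorithm to solve A in poly time, so A is in P.
If A is NP-hard: every NP problem reduces to A, which reduces to B; composing reductions, every NP problem reduces to B, so B is NP-hard.
(Here in fact A is P and B is NP-complete.)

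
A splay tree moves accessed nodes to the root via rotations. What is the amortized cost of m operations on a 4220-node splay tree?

Using a potential function Phi = sum of log(size of subtree) for each node, each splay operation has amortized cost O(log n) where n = 4220. Bad individual operations (O(n)) are offset by decreased potential.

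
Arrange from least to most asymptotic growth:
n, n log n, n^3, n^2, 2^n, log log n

Ordered by growth rate: log log n < n < n log n < n^2 < n^3 < 2^n.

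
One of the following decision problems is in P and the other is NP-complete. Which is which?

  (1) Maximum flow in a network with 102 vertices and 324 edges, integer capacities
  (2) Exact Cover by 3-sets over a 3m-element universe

(1) is P: Edmonds-Karp / push-relabel run in polynomial time.
(2) is NP-complete: one of Karp's 21 NP-complete problems.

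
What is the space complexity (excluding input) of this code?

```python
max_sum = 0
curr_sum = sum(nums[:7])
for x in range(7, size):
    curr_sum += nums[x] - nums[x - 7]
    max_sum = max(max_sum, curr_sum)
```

Space complexity: O(1).
Only a constant amount of auxiliary storage is used; nothing grows with n.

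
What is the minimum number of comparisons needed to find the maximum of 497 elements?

Finding the maximum requires 496 comparisons. Each comparison eliminates exactly one candidate. With 497 candidates, we need 496 eliminations.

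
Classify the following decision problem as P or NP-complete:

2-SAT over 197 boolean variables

This problem is in P: 2-SAT is solvable in linear time via implication-graph SCCs.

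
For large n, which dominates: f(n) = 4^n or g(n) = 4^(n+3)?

f(n) = 4^n and g(n) = 4^(n+3) are Theta of each other: 4^(n+3) = 4^3 * 4^n = Theta(4^n).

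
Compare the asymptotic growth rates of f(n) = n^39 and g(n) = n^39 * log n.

g(n) = n^39 * log n grows faster: extra log n factor -> infinity.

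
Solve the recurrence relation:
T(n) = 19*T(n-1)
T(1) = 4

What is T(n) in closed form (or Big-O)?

Each step multiplies by 19. T(n) = T(1)*19^(n-1) = 4*19^(n-1).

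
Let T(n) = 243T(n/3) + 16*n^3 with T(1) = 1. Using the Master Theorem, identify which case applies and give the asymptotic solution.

a=243, b=3, f(n)=16*n^3.
log_3(243) = 5 > 3.
Since f(n) = O(n^3) is polynomially smaller than n^5, Case 1 applies.
T(n) = Theta(n^5).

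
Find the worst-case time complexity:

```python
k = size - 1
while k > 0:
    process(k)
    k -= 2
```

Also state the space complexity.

Time complexity: O(n).
Space complexity: O(1).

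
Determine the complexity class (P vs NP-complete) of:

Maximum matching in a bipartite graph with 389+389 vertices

This problem is in P: Hopcroft-Karp runs in O(E sqrt(V)).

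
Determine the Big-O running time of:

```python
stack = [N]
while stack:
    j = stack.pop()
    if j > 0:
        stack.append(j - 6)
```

Time complexity: O(n).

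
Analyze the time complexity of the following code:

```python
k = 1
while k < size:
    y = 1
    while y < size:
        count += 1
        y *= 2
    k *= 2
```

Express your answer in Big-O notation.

Time complexity: O(log^2 n).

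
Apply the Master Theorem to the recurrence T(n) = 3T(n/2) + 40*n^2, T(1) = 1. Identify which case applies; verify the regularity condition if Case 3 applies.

a=3, b=2, f(n)=40*n^2.
log_2(3) = 1.585 < 2.
f(n) = Omega(n^(1.585+epsilon)) for some epsilon > 0, so Case 3 is the candidate.
Regularity: a*f(n/b) = 3*40*(n/2)^2 = (3/4)*40*n^2 <= c*f(n) with c = 3/4 < 1. Satisfied.
Case 3: T(n) = Theta(n^2).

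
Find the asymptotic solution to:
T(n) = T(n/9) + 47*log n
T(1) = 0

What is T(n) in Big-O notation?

Each of the log_9(n) levels adds O(log n). T(n) = O(log^2 n).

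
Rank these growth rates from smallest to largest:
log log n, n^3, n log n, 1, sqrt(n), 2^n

Ordered by growth rate: 1 < log log n < sqrt(n) < n log n < n^3 < 2^n.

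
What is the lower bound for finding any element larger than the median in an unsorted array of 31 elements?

To find an element larger than the median of 31 elements, we must see Omega(n) elements. Without seeing enough elements, an adversary can make any unseen element the median.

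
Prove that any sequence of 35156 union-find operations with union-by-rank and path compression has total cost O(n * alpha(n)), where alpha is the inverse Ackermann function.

Using Tarjan's analysis with rank-based potential function. Union-by-rank keeps tree height O(log n). Path compression flattens paths during find. For n = 35156 operations, total cost is O(n * alpha(n)), effectively O(n) since alpha grows incredibly slowly.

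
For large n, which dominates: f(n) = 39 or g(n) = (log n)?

g(n) = (log n) grows faster: any unbounded function dominates a constant.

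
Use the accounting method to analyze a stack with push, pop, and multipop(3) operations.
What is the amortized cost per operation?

Assign 2 credits per push (1 for the push, 1 saved for a future pop). Each pop or element popped by multipop(3) uses 1 saved credit. Total credits never go negative, so amortized cost is O(1).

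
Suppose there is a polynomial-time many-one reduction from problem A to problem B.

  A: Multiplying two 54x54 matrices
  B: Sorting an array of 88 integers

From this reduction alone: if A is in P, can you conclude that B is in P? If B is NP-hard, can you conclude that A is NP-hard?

A poly-time reduction A <=_p B transfers tractability DOWN (B easy => A easy) and hardness UP (A hard => B hard), not the reverse.
From A in P, the reduction alone does NOT give B in P: any problem in P trivially reduces to SAT, yet SAT is not known to be in P.
From B NP-hard, the reduction alone does NOT give A NP-hard: again, easy problems reduce to hard ones.
(Here in fact A is P and B is P.)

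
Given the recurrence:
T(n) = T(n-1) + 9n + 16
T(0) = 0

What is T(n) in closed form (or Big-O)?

Dominant term in sum is 9*sum(i, i=1..n) = 9*n*(n+1)/2 = O(n^2).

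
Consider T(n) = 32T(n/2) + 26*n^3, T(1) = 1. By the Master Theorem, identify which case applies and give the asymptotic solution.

a=32, b=2, f(n)=26*n^3.
log_2(32) = 5 > 3.
Since f(n) = O(n^3) is polynomially smaller than n^5, Case 1 applies.
T(n) = Theta(n^5).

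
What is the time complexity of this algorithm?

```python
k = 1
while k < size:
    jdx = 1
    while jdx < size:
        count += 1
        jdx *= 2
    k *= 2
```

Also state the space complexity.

Time complexity: O(log^2 n).
Space complexity: O(1).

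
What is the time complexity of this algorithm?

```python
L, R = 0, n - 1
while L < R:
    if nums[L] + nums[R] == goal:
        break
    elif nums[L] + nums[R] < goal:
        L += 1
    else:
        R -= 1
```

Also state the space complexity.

Time complexity: O(n).
Space complexity: O(1).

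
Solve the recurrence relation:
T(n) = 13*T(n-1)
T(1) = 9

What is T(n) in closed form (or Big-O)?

Each step multiplies by 13. T(n) = T(1)*13^(n-1) = 9*13^(n-1).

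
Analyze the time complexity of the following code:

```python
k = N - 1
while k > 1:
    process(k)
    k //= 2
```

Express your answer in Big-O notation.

Time complexity: O(log n).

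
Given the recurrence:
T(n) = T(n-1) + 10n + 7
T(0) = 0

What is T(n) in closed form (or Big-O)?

Dominant term in sum is 10*sum(i, i=1..n) = 10*n*(n+1)/2 = O(n^2).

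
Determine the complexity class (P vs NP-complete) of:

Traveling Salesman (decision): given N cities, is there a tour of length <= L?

This problem is NP-complete: reduces from Hamiltonian Cycle.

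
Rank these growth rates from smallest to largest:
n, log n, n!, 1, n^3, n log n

Ordered by growth rate: 1 < log n < n < n log n < n^3 < n!.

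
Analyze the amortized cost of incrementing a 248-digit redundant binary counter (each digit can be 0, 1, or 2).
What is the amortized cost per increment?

A redundant counter on 248 digits allows digit values 0, 1, 2. Increment adds 1 to the least significant digit and carries any 2 to a 0 plus +1 on the next digit. With potential Phi = (number of 2-digits), each increment does O(1) actual work plus a chain of carries, each of which decreases Phi by 1. Amortized O(1).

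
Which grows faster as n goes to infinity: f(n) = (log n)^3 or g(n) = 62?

f(n) = (log n)^3 grows faster: any unbounded function dominates a constant.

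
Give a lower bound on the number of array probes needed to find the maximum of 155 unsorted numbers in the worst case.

Adversary: any unprobed cell could hold a value larger than everything seen so far. If fewer than 155 cells are probed, the adversary places the max in an unprobed cell. So all 155 cells must be examined; together with 155-1 comparisons this is tight.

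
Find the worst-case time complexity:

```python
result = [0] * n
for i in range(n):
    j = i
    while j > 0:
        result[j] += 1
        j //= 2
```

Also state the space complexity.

Time complexity: O(n log n).
Space complexity: O(n).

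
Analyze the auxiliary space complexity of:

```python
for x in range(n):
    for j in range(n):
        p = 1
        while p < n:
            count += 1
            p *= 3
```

Space complexity: O(1).
Only a constant amount of auxiliary storage is used; nothing grows with n.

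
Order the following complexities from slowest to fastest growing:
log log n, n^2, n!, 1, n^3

Ordered by growth rate: 1 < log log n < n^2 < n^3 < n!.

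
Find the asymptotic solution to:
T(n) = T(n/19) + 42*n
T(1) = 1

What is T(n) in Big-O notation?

Geometric series: 42*n*(1 + 1/19 + 1/19^2 + ...) = O(n). T(n) = O(n).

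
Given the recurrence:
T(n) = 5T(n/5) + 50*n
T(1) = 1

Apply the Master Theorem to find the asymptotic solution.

a=5, b=5, f(n)=50*n. log_5(5) = 1. Case 2: T(n) = O(n log n).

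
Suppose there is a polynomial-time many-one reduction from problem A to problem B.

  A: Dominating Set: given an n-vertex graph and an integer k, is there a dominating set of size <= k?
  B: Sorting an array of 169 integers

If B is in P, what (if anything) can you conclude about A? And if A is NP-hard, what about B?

A poly-time reduction A <=_p B means any A-instance can be transformed to a B-instance in poly time.
If B is in P: compose the reduction with B's poly-time algorithm to solve A in poly time, so A is in P.
If A is NP-hard: every NP problem reduces to A, which reduces to B; composing reductions, every NP problem reduces to B, so B is NP-hard.
(Here in fact A is NP-complete and B is in P, so no such reduction is known -- its existence would imply P = NP; the analysis concerns only what the assumed reduction would or would not let you conclude.)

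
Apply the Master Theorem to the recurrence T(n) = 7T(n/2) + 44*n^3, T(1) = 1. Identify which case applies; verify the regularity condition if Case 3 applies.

a=7, b=2, f(n)=44*n^3.
log_2(7) = 2.807 < 3.
f(n) = Omega(n^(2.807+epsilon)) for some epsilon > 0, so Case 3 is the candidate.
Regularity: a*f(n/b) = 7*44*(n/2)^3 = (7/8)*44*n^3 <= c*f(n) with c = 7/8 < 1. Satisfied.
Case 3: T(n) = Theta(n^3).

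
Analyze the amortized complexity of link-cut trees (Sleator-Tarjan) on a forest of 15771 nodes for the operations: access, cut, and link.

Link-cut trees represent the forest using splay trees over preferred paths. With potential Phi = sum over nodes of log(size of virtual subtree), each access on 15771 nodes is O(log 15771) = O(log n) amortized by the splay-tree access lemma. Cut and link are O(1) plus one access.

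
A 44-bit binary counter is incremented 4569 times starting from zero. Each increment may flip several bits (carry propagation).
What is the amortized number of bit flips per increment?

Bit i flips on every 2^i-th increment, so over 4569 increments bit i flips floor(4569/2^i) times. Summing over i: total flips < 2 * 4569. Amortized: < 2 = O(1) per increment.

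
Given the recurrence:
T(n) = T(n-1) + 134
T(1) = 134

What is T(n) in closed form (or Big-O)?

Unrolling: T(n) = T(n-1) + 134 = T(n-2) + 2*134 = ... = T(1) + (n-1)*134 = 134 + (n-1)*134 = 134n.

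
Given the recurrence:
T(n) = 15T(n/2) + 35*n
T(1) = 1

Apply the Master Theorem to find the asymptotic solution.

a=15, b=2, f(n)=35*n. log_2(15) = 3.907. Case 1 of Master Theorem: T(n) = O(n^3.907).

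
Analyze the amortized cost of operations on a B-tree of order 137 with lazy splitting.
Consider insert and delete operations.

In a B-tree of order 137, a node splits when it has 137 keys. With lazy splitting, we use potential Phi = number of full nodes + number of near-empty nodes. Each split costs O(1) but reduces potential. Between splits, at least 68 insertions must occur in that node. Amortized structural cost is O(1) per operation, plus O(log_137 n) traversal.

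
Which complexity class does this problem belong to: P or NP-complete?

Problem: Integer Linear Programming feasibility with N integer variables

This problem is NP-complete: ILP feasibility is NP-complete (LP relaxation is in P).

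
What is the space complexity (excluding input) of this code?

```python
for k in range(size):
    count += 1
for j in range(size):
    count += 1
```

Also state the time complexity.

Space complexity: O(1).
Only a constant amount of auxiliary storage is used; nothing grows with n.
Time complexity: O(n).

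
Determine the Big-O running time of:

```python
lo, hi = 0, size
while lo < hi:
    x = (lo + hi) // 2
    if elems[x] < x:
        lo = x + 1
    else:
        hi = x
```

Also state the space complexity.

Time complexity: O(log n).
Space complexity: O(1).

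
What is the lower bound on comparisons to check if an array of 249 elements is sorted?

To verify 249 elements are sorted, we must compare each consecutive pair. Skipping any pair allows an adversary to swap them. Therefore 248 comparisons are necessary and sufficient.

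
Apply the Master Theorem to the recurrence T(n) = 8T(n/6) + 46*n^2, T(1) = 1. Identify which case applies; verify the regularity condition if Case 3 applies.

a=8, b=6, f(n)=46*n^2.
log_6(8) = 1.161 < 2.
f(n) = Omega(n^(1.161+epsilon)) for some epsilon > 0, so Case 3 is the candidate.
Regularity: a*f(n/b) = 8*46*(n/6)^2 = (8/36)*46*n^2 <= c*f(n) with c = 8/36 < 1. Satisfied.
Case 3: T(n) = Theta(n^2).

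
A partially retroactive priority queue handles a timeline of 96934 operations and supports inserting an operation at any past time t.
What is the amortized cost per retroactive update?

Partially retroactive priority queues (Demaine-Iacono-Langerman) allow updates at past times with queries only at the present. With a balanced BST over the m = 96934 timeline events tracking bridges, each retroactive insert or delete is O(log m) amortized.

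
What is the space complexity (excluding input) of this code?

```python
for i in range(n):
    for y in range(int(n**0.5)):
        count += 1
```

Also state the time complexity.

Space complexity: O(1).
Only a constant amount of auxiliary storage is used; nothing grows with n.
Time complexity: O(n * sqrt(n)).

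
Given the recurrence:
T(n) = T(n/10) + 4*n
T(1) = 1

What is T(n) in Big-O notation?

Geometric series: 4*n*(1 + 1/10 + 1/10^2 + ...) = O(n). T(n) = O(n).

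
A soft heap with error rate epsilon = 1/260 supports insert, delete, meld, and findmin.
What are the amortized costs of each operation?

Soft heaps (Chazelle) allow up to an epsilon = 1/260 fraction of elements to have corrupted (raised) keys. Insert is O(log(1/epsilon)) = O(log 260) amortized -- the structure maintains heap-ordered binary trees of rank bounded by O(log(1/epsilon)). Meld concatenates root lists: O(1) amortized. Delete and findmin are O(1) amortized.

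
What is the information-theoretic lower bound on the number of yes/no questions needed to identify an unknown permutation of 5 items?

There are 5! = 120 permutations. Each yes/no question gives at most 1 bit, so at least ceil(log_2(120)) = 7 questions are needed.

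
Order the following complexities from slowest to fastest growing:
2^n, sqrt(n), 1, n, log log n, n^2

Ordered by growth rate: 1 < log log n < sqrt(n) < n < n^2 < 2^n.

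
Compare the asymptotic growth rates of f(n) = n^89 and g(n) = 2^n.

g(n) = 2^n grows faster: any exponential with base > 1 dominates every polynomial.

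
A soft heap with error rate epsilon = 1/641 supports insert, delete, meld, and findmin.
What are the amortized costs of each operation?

Soft heaps (Chazelle) allow up to an epsilon = 1/641 fraction of elements to have corrupted (raised) keys. Insert is O(log(1/epsilon)) = O(log 641) amortized -- the structure maintains heap-ordered binary trees of rank bounded by O(log(1/epsilon)). Meld concatenates root lists: O(1) amortized. Delete and findmin are O(1) amortized.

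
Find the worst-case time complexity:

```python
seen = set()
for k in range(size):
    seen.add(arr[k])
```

Time complexity: O(n).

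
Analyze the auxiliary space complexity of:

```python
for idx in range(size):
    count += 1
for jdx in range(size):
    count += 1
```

Space complexity: O(1).
Only a constant amount of auxiliary storage is used; nothing grows with n.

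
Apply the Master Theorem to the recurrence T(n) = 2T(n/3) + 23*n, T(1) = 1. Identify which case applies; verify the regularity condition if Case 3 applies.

a=2, b=3, f(n)=23*n.
log_3(2) = 0.6309 < 1.
f(n) = Omega(n^(0.6309+epsilon)) for some epsilon > 0, so Case 3 is the candidate.
Regularity: a*f(n/b) = 2*23*(n/3)^1 = (2/3)*23*n^1 <= c*f(n) with c = 2/3 < 1. Satisfied.
Case 3: T(n) = Theta(n).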